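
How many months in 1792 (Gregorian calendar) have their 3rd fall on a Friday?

2

Check the 3rd of each month of 1792: Jan 3: Tue, Feb 3: Fri, Mar 3: Sat, Apr 3: Tue, May 3: Thu, Jun 3: Sun, Jul 3: Tue, Aug 3: Fri, Sep 3: Mon, Oct 3: Wed, Nov 3: Sat, Dec 3: Mon.
Friday occurs in February, August — 2 months.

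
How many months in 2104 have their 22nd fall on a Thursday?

Check the 22nd of each month of 2104: Jan 22: Tue, Feb 22: Fri, Mar 22: Sat, Apr 22: Tue, May 22: Thu, Jun 22: Sun, Jul 22: Tue, Aug 22: Fri, Sep 22: Mon, Oct 22: Wed, Nov 22: Sat, Dec 22: Mon.
Thursday occurs in May — 1 month.

1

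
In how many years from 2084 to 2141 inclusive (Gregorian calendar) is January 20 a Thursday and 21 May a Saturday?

Check each year's weekday for January 20 and 21 May:
  2084: Thu/Sun  2085: Sat/Mon  2086: Sun/Tue  2087: Mon/Wed  2088: Tue/Fri  2089: Thu/Sat ✓  2090: Fri/Sun  2091: Sat/Mon  2092: Sun/Wed  2093: Tue/Thu  2094: Wed/Fri  2095: Thu/Sat ✓  2096: Fri/Mon  2097: Sun/Tue  …(30 more)…  2128: Tue/Fri  2129: Thu/Sat ✓  2130: Fri/Sun  2131: Sat/Mon  2132: Sun/Wed  2133: Tue/Thu  2134: Wed/Fri  2135: Thu/Sat ✓  2136: Fri/Mon  2137: Sun/Tue  2138: Mon/Wed  2139: Tue/Thu  2140: Wed/Sat  2141: Fri/Sun
Both conditions hold in: 2089, 2095, 2101, 2107, 2118, 2129, 2135 — 7.

7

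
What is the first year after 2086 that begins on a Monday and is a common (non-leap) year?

Jan 1 advances by 2 weekdays after a leap year and by 1 after a common year.
2086: Jan 1 is Tuesday.
2087: Wednesday
2088: Thursday (leap)
2089: Saturday
2090: Sunday
2091: Monday
2091 begins on a Monday and is a common year.

2091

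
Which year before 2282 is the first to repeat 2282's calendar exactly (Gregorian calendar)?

Two years share a calendar iff Jan 1 falls on the same weekday and both are leap or both are common. 2282: Jan 1 is Sunday, common year.
2281: Jan 1 Saturday, common
2280: Jan 1 Thursday, leap
2279: Jan 1 Wednesday, common
2278: Jan 1 Tuesday, common
2277: Jan 1 Monday, common
2276: Jan 1 Saturday, leap
2275: Jan 1 Friday, common
2274: Jan 1 Thursday, common
2273: Jan 1 Wednesday, common
2272: Jan 1 Monday, leap
2271: Jan 1 Sunday, common
2271 matches on both conditions.

2271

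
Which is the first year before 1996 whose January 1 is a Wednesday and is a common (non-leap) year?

Jan 1 advances by 2 weekdays after a leap year and by 1 after a common year.
1996: Jan 1 is Monday (leap).
1995: Sunday
1994: Saturday
1993: Friday
1992: Wednesday (leap)
1991: Tuesday
1990: Monday
1989: Sunday
1988: Friday (leap)
1987: Thursday
1986: Wednesday
1986 begins on a Wednesday and is a common year.

1986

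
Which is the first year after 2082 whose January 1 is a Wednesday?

Jan 1 advances by 2 weekdays after a leap year and by 1 after a common year.
2082: Jan 1 is Thursday.
2083: Friday
2084: Saturday (leap)
2085: Monday
2086: Tuesday
2087: Wednesday
2087 begins on a Wednesday

2087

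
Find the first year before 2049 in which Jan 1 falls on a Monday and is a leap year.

2024

Jan 1 advances by 2 weekdays after a leap year and by 1 after a common year.
2049: Jan 1 is Friday.
2048: Wednesday (leap)
2047: Tuesday
2046: Monday
2045: Sunday
2044: Friday (leap)
2043: Thursday
2042: Wednesday
2041: Tuesday
2040: Sunday (leap)
2039: Saturday
2038: Friday
2037: Thursday
2036: Tuesday (leap)
2035: Monday
2034: Sunday
2033: Saturday
2032: Thursday (leap)
2031: Wednesday
2030: Tuesday
2029: Monday
2028: Saturday (leap)
2027: Friday
2026: Thursday
2025: Wednesday
2024: Monday (leap)
2024 begins on a Monday and is a leap year.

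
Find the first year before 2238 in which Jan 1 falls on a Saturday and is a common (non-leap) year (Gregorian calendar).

Jan 1 advances by 2 weekdays after a leap year and by 1 after a common year.
2238: Jan 1 is Monday.
2237: Sunday
2236: Friday (leap)
2235: Thursday
2234: Wednesday
2233: Tuesday
2232: Sunday (leap)
2231: Saturday
2231 begins on a Saturday and is a common year.

2231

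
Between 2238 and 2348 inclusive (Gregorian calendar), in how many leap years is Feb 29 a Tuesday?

4

Leap years in 2238–2348: 27 of them.
Feb 29 weekday advances by 5 (mod 7) from one leap year to the next four years later (or differs when a century non-leap intervenes).
Leap-day weekdays: 2240:Sat 2244:Thu 2248:Tue✓ 2252:Sun 2256:Fri 2260:Wed 2264:Mon 2268:Sat 2272:Thu 2276:Tue✓ 2280:Sun 2284:Fri 2288:Wed 2292:Mon 2296:Sat 2304:Mon 2308:Sat 2312:Thu 2316:Tue✓ 2320:Sun 2324:Fri 2328:Wed 2332:Mon 2336:Sat 2340:Thu 2344:Tue✓ 2348:Sun
Tuesday: 2248, 2276, 2316, 2344 → 4.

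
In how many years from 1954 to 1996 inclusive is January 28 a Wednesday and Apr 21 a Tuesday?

4

Check each year's weekday for January 28 and Apr 21:
  1954: Thu/Wed  1955: Fri/Thu  1956: Sat/Sat  1957: Mon/Sun  1958: Tue/Mon  1959: Wed/Tue ✓  1960: Thu/Thu  1961: Sat/Fri  1962: Sun/Sat  1963: Mon/Sun  1964: Tue/Tue  1965: Thu/Wed  1966: Fri/Thu  1967: Sat/Fri  …(15 more)…  1983: Fri/Thu  1984: Sat/Sat  1985: Mon/Sun  1986: Tue/Mon  1987: Wed/Tue ✓  1988: Thu/Thu  1989: Sat/Fri  1990: Sun/Sat  1991: Mon/Sun  1992: Tue/Tue  1993: Thu/Wed  1994: Fri/Thu  1995: Sat/Fri  1996: Sun/Sun
Both conditions hold in: 1959, 1970, 1981, 1987 — 4.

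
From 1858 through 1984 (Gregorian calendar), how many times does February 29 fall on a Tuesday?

4

Leap years in 1858–1984: 31 of them.
Feb 29 weekday advances by 5 (mod 7) from one leap year to the next four years later (or differs when a century non-leap intervenes).
Leap-day weekdays: 1860:Wed 1864:Mon 1868:Sat 1872:Thu 1876:Tue✓ 1880:Sun 1884:Fri 1888:Wed 1892:Mon 1896:Sat 1904:Mon 1908:Sat 1912:Thu …(5 more)… 1936:Sat 1940:Thu 1944:Tue✓ 1948:Sun 1952:Fri 1956:Wed 1960:Mon 1964:Sat 1968:Thu 1972:Tue✓ 1976:Sun 1980:Fri 1984:Wed
Tuesday: 1876, 1916, 1944, 1972 → 4.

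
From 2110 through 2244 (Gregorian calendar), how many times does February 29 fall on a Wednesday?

5

Leap years in 2110–2244: 33 of them.
Feb 29 weekday advances by 5 (mod 7) from one leap year to the next four years later (or differs when a century non-leap intervenes).
Leap-day weekdays: 2112:Mon 2116:Sat 2120:Thu 2124:Tue 2128:Sun 2132:Fri 2136:Wed✓ 2140:Mon 2144:Sat 2148:Thu 2152:Tue 2156:Sun 2160:Fri …(7 more)… 2192:Wed✓ 2196:Mon 2204:Wed✓ 2208:Mon 2212:Sat 2216:Thu 2220:Tue 2224:Sun 2228:Fri 2232:Wed✓ 2236:Mon 2240:Sat 2244:Thu
Wednesday: 2136, 2164, 2192, 2204, 2232 → 5.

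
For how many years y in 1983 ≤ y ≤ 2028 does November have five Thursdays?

November has 30 days; it has five Thursdays when Thursday falls among the first (month-length − 28) days — i.e. when November 1 is one of Thursday/Wednesday.
November 1 by year: 1983:Tue 1984:Thu✓ 1985:Fri 1986:Sat 1987:Sun 1988:Tue 1989:Wed✓ 1990:Thu✓ 1991:Fri 1992:Sun 1993:Mon 1994:Tue 1995:Wed✓ 1996:Fri 1997:Sat …(16 more)… 2014:Sat 2015:Sun 2016:Tue 2017:Wed✓ 2018:Thu✓ 2019:Fri 2020:Sun 2021:Mon 2022:Tue 2023:Wed✓ 2024:Fri 2025:Sat 2026:Sun 2027:Mon 2028:Wed✓
Years with five Thursdays: 1984, 1989, 1990, 1995, 2000, 2001, 2006, 2007, 2012, 2017, 2018, 2023, 2028 → 13.

13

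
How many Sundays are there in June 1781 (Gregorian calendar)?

4

June 1781 has 30 days and begins on Friday.
The first Sunday is June 3.
Sundays fall on 3, 10, 17, 24 — that's 4.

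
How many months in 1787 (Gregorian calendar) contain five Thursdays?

4

A month of length L has five Thursdays iff its first Thursday is on day ≤ L−28 (so day 1–3 in a 31-day month, 1–2 in a 30-day month, day 1 in a leap February).
Checking each month of 1787: Jan starts Mon (31d); Feb starts Thu (28d); Mar starts Thu (31d) ✓; Apr starts Sun (30d); May starts Tue (31d) ✓; Jun starts Fri (30d); Jul starts Sun (31d); Aug starts Wed (31d) ✓; Sep starts Sat (30d); Oct starts Mon (31d); Nov starts Thu (30d) ✓; Dec starts Sat (31d).
Five-Thursday months: March, May, August, November → 4.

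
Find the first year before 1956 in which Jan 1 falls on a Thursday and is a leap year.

1948

Jan 1 advances by 2 weekdays after a leap year and by 1 after a common year.
1956: Jan 1 is Sunday (leap).
1955: Saturday
1954: Friday
1953: Thursday
1952: Tuesday (leap)
1951: Monday
1950: Sunday
1949: Saturday
1948: Thursday (leap)
1948 begins on a Thursday and is a leap year.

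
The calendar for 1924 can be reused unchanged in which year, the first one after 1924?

Two years share a calendar iff Jan 1 falls on the same weekday and both are leap or both are common. 1924: Jan 1 is Tuesday, leap year.
1925: Jan 1 Thursday, common
1926: Jan 1 Friday, common
1927: Jan 1 Saturday, common
1928: Jan 1 Sunday, leap
1929: Jan 1 Tuesday, common
1930: Jan 1 Wednesday, common
1931: Jan 1 Thursday, common
1932: Jan 1 Friday, leap
1933: Jan 1 Sunday, common
1934: Jan 1 Monday, common
1935: Jan 1 Tuesday, common
1936: Jan 1 Wednesday, leap
1937: Jan 1 Friday, common
1938: Jan 1 Saturday, common
1939: Jan 1 Sunday, common
1940: Jan 1 Monday, leap
1941: Jan 1 Wednesday, common
1942: Jan 1 Thursday, common
1943: Jan 1 Friday, common
1944: Jan 1 Saturday, leap
1945: Jan 1 Monday, common
1946: Jan 1 Tuesday, common
1947: Jan 1 Wednesday, common
1948: Jan 1 Thursday, leap
1949: Jan 1 Saturday, common
1950: Jan 1 Sunday, common
1951: Jan 1 Monday, common
1952: Jan 1 Tuesday, leap
1952 matches on both conditions.

1952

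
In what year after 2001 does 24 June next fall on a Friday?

2005

From one year to the next, a fixed date's weekday advances by 1, or by 2 when a Feb 29 lies between the two dates.
2001: June 24 is Sunday.
2002: Monday (+1)
2003: Tuesday (+1)
2004: Thursday (+2)
2005: Friday (+1)
24 June falls on a Friday in 2005.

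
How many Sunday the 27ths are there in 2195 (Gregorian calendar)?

2

Check the 27th of each month of 2195: Jan 27: Tue, Feb 27: Fri, Mar 27: Fri, Apr 27: Mon, May 27: Wed, Jun 27: Sat, Jul 27: Mon, Aug 27: Thu, Sep 27: Sun, Oct 27: Tue, Nov 27: Fri, Dec 27: Sun.
Sunday occurs in September, December — 2 months.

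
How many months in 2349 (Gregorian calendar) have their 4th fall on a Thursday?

1

Check the 4th of each month of 2349: Jan 4: Tue, Feb 4: Fri, Mar 4: Fri, Apr 4: Mon, May 4: Wed, Jun 4: Sat, Jul 4: Mon, Aug 4: Thu, Sep 4: Sun, Oct 4: Tue, Nov 4: Fri, Dec 4: Sun.
Thursday occurs in August — 1 month.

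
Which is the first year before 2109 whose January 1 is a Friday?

2106

Jan 1 advances by 2 weekdays after a leap year and by 1 after a common year.
2109: Jan 1 is Tuesday.
2108: Sunday (leap)
2107: Saturday
2106: Friday
2106 begins on a Friday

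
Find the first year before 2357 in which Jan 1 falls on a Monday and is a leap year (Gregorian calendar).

Jan 1 advances by 2 weekdays after a leap year and by 1 after a common year.
2357: Jan 1 is Tuesday.
2356: Sunday (leap)
2355: Saturday
2354: Friday
2353: Thursday
2352: Tuesday (leap)
2351: Monday
2350: Sunday
2349: Saturday
2348: Thursday (leap)
2347: Wednesday
2346: Tuesday
2345: Monday
2344: Saturday (leap)
2343: Friday
2342: Thursday
2341: Wednesday
2340: Monday (leap)
2340 begins on a Monday and is a leap year.

2340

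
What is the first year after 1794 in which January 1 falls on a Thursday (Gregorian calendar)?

From one year to the next, a fixed date's weekday advances by 1, or by 2 when a Feb 29 lies between the two dates.
1794: January 1 is Wednesday.
1795: Thursday (+1)
January 1 falls on a Thursday in 1795.

1795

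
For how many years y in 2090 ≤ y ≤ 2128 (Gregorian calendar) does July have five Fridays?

July has 31 days; it has five Fridays when Friday falls among the first (month-length − 28) days — i.e. when July 1 is one of Friday/Thursday/Wednesday.
July 1 by year: 2090:Sat 2091:Sun 2092:Tue 2093:Wed✓ 2094:Thu✓ 2095:Fri✓ 2096:Sun 2097:Mon 2098:Tue 2099:Wed✓ 2100:Thu✓ 2101:Fri✓ 2102:Sat 2103:Sun 2104:Tue …(9 more)… 2114:Sun 2115:Mon 2116:Wed✓ 2117:Thu✓ 2118:Fri✓ 2119:Sat 2120:Mon 2121:Tue 2122:Wed✓ 2123:Thu✓ 2124:Sat 2125:Sun 2126:Mon 2127:Tue 2128:Thu✓
Years with five Fridays: 2093, 2094, 2095, 2099, 2100, 2101, 2105, 2106, 2107, 2111, 2112, 2116, 2117, 2118, 2122, 2123, 2128 → 17.

17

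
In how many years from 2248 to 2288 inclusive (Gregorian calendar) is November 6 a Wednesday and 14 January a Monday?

Check each year's weekday for November 6 and 14 January:
  2248: Mon/Fri  2249: Tue/Sun  2250: Wed/Mon ✓  2251: Thu/Tue  2252: Sat/Wed  2253: Sun/Fri  2254: Mon/Sat  2255: Tue/Sun  2256: Thu/Mon  2257: Fri/Wed  2258: Sat/Thu  2259: Sun/Fri  2260: Tue/Sat  2261: Wed/Mon ✓  …(13 more)…  2275: Sat/Thu  2276: Mon/Fri  2277: Tue/Sun  2278: Wed/Mon ✓  2279: Thu/Tue  2280: Sat/Wed  2281: Sun/Fri  2282: Mon/Sat  2283: Tue/Sun  2284: Thu/Mon  2285: Fri/Wed  2286: Sat/Thu  2287: Sun/Fri  2288: Tue/Sat
Both conditions hold in: 2250, 2261, 2267, 2278 — 4.

4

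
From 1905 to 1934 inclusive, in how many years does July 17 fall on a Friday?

Track July 17's weekday year by year (advancing +1, or +2 across a Feb 29):
  1905: Mon  1906: Tue (+1)  1907: Wed (+1)  1908: Fri (+2) ✓  1909: Sat (+1)
  1910: Sun (+1)  1911: Mon (+1)  1912: Wed (+2)  1913: Thu (+1)  1914: Fri (+1) ✓
  1915: Sat (+1)  1916: Mon (+2)  1917: Tue (+1)  1918: Wed (+1)  1919: Thu (+1)
  1920: Sat (+2)  1921: Sun (+1)  1922: Mon (+1)  1923: Tue (+1)  1924: Thu (+2)
  1925: Fri (+1) ✓  1926: Sat (+1)  1927: Sun (+1)  1928: Tue (+2)  1929: Wed (+1)
  1930: Thu (+1)  1931: Fri (+1) ✓  1932: Sun (+2)  1933: Mon (+1)  1934: Tue (+1)
Friday years: 1908, 1914, 1925, 1931 — 4 in total.

4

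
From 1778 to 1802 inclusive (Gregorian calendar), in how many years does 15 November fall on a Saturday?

Track 15 November's weekday year by year (advancing +1, or +2 across a Feb 29):
  1778: Sun  1779: Mon (+1)  1780: Wed (+2)  1781: Thu (+1)  1782: Fri (+1)
  1783: Sat (+1) ✓  1784: Mon (+2)  1785: Tue (+1)  1786: Wed (+1)  1787: Thu (+1)
  1788: Sat (+2) ✓  1789: Sun (+1)  1790: Mon (+1)  1791: Tue (+1)  1792: Thu (+2)
  1793: Fri (+1)  1794: Sat (+1) ✓  1795: Sun (+1)  1796: Tue (+2)  1797: Wed (+1)
  1798: Thu (+1)  1799: Fri (+1)  1800: Sat (+1) ✓  1801: Sun (+1)  1802: Mon (+1)
Saturday years: 1783, 1788, 1794, 1800 — 4 in total.

4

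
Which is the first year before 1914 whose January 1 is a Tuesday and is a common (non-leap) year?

1907

Jan 1 advances by 2 weekdays after a leap year and by 1 after a common year.
1914: Jan 1 is Thursday.
1913: Wednesday
1912: Monday (leap)
1911: Sunday
1910: Saturday
1909: Friday
1908: Wednesday (leap)
1907: Tuesday
1907 begins on a Tuesday and is a common year.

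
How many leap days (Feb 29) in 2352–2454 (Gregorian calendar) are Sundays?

3

Leap years in 2352–2454: 26 of them.
Feb 29 weekday advances by 5 (mod 7) from one leap year to the next four years later (or differs when a century non-leap intervenes).
Leap-day weekdays: 2352:Fri 2356:Wed 2360:Mon 2364:Sat 2368:Thu 2372:Tue 2376:Sun✓ 2380:Fri 2384:Wed 2388:Mon 2392:Sat 2396:Thu 2400:Tue 2404:Sun✓ 2408:Fri 2412:Wed 2416:Mon 2420:Sat 2424:Thu 2428:Tue 2432:Sun✓ 2436:Fri 2440:Wed 2444:Mon 2448:Sat 2452:Thu
Sunday: 2376, 2404, 2432 → 3.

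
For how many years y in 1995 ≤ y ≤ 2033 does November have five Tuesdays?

November has 30 days; it has five Tuesdays when Tuesday falls among the first (month-length − 28) days — i.e. when November 1 is one of Tuesday/Monday.
November 1 by year: 1995:Wed 1996:Fri 1997:Sat 1998:Sun 1999:Mon✓ 2000:Wed 2001:Thu 2002:Fri 2003:Sat 2004:Mon✓ 2005:Tue✓ 2006:Wed 2007:Thu 2008:Sat 2009:Sun …(9 more)… 2019:Fri 2020:Sun 2021:Mon✓ 2022:Tue✓ 2023:Wed 2024:Fri 2025:Sat 2026:Sun 2027:Mon✓ 2028:Wed 2029:Thu 2030:Fri 2031:Sat 2032:Mon✓ 2033:Tue✓
Years with five Tuesdays: 1999, 2004, 2005, 2010, 2011, 2016, 2021, 2022, 2027, 2032, 2033 → 11.

11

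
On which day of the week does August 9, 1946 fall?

January 1, 1946 is a Tuesday.
August 9 is day 221 of the year, i.e. 220 days after Jan 1.
220 mod 7 = 3, so advance 3 weekdays from Tuesday: Friday.

Friday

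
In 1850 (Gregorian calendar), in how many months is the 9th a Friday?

1

Check the 9th of each month of 1850: Jan 9: Wed, Feb 9: Sat, Mar 9: Sat, Apr 9: Tue, May 9: Thu, Jun 9: Sun, Jul 9: Tue, Aug 9: Fri, Sep 9: Mon, Oct 9: Wed, Nov 9: Sat, Dec 9: Mon.
Friday occurs in August — 1 month.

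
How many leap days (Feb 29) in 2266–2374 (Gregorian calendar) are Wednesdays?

Leap years in 2266–2374: 26 of them.
Feb 29 weekday advances by 5 (mod 7) from one leap year to the next four years later (or differs when a century non-leap intervenes).
Leap-day weekdays: 2268:Sat 2272:Thu 2276:Tue 2280:Sun 2284:Fri 2288:Wed✓ 2292:Mon 2296:Sat 2304:Mon 2308:Sat 2312:Thu 2316:Tue 2320:Sun 2324:Fri 2328:Wed✓ 2332:Mon 2336:Sat 2340:Thu 2344:Tue 2348:Sun 2352:Fri 2356:Wed✓ 2360:Mon 2364:Sat 2368:Thu 2372:Tue
Wednesday: 2288, 2328, 2356 → 3.

3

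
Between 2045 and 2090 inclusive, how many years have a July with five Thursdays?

July has 31 days; it has five Thursdays when Thursday falls among the first (month-length − 28) days — i.e. when July 1 is one of Thursday/Wednesday/Tuesday.
July 1 by year: 2045:Sat 2046:Sun 2047:Mon 2048:Wed✓ 2049:Thu✓ 2050:Fri 2051:Sat 2052:Mon 2053:Tue✓ 2054:Wed✓ 2055:Thu✓ 2056:Sat 2057:Sun 2058:Mon 2059:Tue✓ …(16 more)… 2076:Wed✓ 2077:Thu✓ 2078:Fri 2079:Sat 2080:Mon 2081:Tue✓ 2082:Wed✓ 2083:Thu✓ 2084:Sat 2085:Sun 2086:Mon 2087:Tue✓ 2088:Thu✓ 2089:Fri 2090:Sat
Years with five Thursdays: 2048, 2049, 2053, 2054, 2055, 2059, 2060, 2064, 2065, 2066, 2070, 2071, 2076, 2077, 2081, 2082, 2083, 2087, 2088 → 19.

19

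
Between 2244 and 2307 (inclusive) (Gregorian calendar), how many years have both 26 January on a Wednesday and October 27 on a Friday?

Check each year's weekday for 26 January and October 27:
  2244: Fri/Sun  2245: Sun/Mon  2246: Mon/Tue  2247: Tue/Wed  2248: Wed/Fri ✓  2249: Fri/Sat  2250: Sat/Sun  2251: Sun/Mon  2252: Mon/Wed  2253: Wed/Thu  2254: Thu/Fri  2255: Fri/Sat  2256: Sat/Mon  2257: Mon/Tue  …(36 more)…  2294: Fri/Sat  2295: Sat/Sun  2296: Sun/Tue  2297: Tue/Wed  2298: Wed/Thu  2299: Thu/Fri  2300: Fri/Sat  2301: Sat/Sun  2302: Sun/Mon  2303: Mon/Tue  2304: Tue/Thu  2305: Thu/Fri  2306: Fri/Sat  2307: Sat/Sun
Both conditions hold in: 2248, 2276 — 2.

2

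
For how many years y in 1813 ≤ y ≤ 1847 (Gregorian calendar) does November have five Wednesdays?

November has 30 days; it has five Wednesdays when Wednesday falls among the first (month-length − 28) days — i.e. when November 1 is one of Wednesday/Tuesday.
November 1 by year: 1813:Mon 1814:Tue✓ 1815:Wed✓ 1816:Fri 1817:Sat 1818:Sun 1819:Mon 1820:Wed✓ 1821:Thu 1822:Fri 1823:Sat 1824:Mon 1825:Tue✓ 1826:Wed✓ 1827:Thu …(5 more)… 1833:Fri 1834:Sat 1835:Sun 1836:Tue✓ 1837:Wed✓ 1838:Thu 1839:Fri 1840:Sun 1841:Mon 1842:Tue✓ 1843:Wed✓ 1844:Fri 1845:Sat 1846:Sun 1847:Mon
Years with five Wednesdays: 1814, 1815, 1820, 1825, 1826, 1831, 1836, 1837, 1842, 1843 → 10.

10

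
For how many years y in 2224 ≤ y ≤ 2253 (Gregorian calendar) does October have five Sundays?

October has 31 days; it has five Sundays when Sunday falls among the first (month-length − 28) days — i.e. when October 1 is one of Sunday/Saturday/Friday.
October 1 by year: 2224:Fri✓ 2225:Sat✓ 2226:Sun✓ 2227:Mon 2228:Wed 2229:Thu 2230:Fri✓ 2231:Sat✓ 2232:Mon 2233:Tue 2234:Wed 2235:Thu 2236:Sat✓ 2237:Sun✓ 2238:Mon 2239:Tue 2240:Thu 2241:Fri✓ 2242:Sat✓ 2243:Sun✓ 2244:Tue 2245:Wed 2246:Thu 2247:Fri✓ 2248:Sun✓ 2249:Mon 2250:Tue 2251:Wed 2252:Fri✓ 2253:Sat✓
Years with five Sundays: 2224, 2225, 2226, 2230, 2231, 2236, 2237, 2241, 2242, 2243, 2247, 2248, 2252, 2253 → 14.

14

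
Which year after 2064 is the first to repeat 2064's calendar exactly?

Two years share a calendar iff Jan 1 falls on the same weekday and both are leap or both are common. 2064: Jan 1 is Tuesday, leap year.
2065: Jan 1 Thursday, common
2066: Jan 1 Friday, common
2067: Jan 1 Saturday, common
2068: Jan 1 Sunday, leap
2069: Jan 1 Tuesday, common
2070: Jan 1 Wednesday, common
2071: Jan 1 Thursday, common
2072: Jan 1 Friday, leap
2073: Jan 1 Sunday, common
2074: Jan 1 Monday, common
2075: Jan 1 Tuesday, common
2076: Jan 1 Wednesday, leap
2077: Jan 1 Friday, common
2078: Jan 1 Saturday, common
2079: Jan 1 Sunday, common
2080: Jan 1 Monday, leap
2081: Jan 1 Wednesday, common
2082: Jan 1 Thursday, common
2083: Jan 1 Friday, common
2084: Jan 1 Saturday, leap
2085: Jan 1 Monday, common
2086: Jan 1 Tuesday, common
2087: Jan 1 Wednesday, common
2088: Jan 1 Thursday, leap
2089: Jan 1 Saturday, common
2090: Jan 1 Sunday, common
2091: Jan 1 Monday, common
2092: Jan 1 Tuesday, leap
2092 matches on both conditions.

2092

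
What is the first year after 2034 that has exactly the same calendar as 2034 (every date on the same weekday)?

Two years share a calendar iff Jan 1 falls on the same weekday and both are leap or both are common. 2034: Jan 1 is Sunday, common year.
2035: Jan 1 Monday, common
2036: Jan 1 Tuesday, leap
2037: Jan 1 Thursday, common
2038: Jan 1 Friday, common
2039: Jan 1 Saturday, common
2040: Jan 1 Sunday, leap
2041: Jan 1 Tuesday, common
2042: Jan 1 Wednesday, common
2043: Jan 1 Thursday, common
2044: Jan 1 Friday, leap
2045: Jan 1 Sunday, common
2045 matches on both conditions.

2045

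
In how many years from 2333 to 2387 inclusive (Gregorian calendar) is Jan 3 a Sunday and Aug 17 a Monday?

0

Check each year's weekday for Jan 3 and Aug 17:
  2333: Tue/Thu  2334: Wed/Fri  2335: Thu/Sat  2336: Fri/Mon  2337: Sun/Tue  2338: Mon/Wed  2339: Tue/Thu  2340: Wed/Sat  2341: Fri/Sun  2342: Sat/Mon  2343: Sun/Tue  2344: Mon/Thu  2345: Wed/Fri  2346: Thu/Sat  …(27 more)…  2374: Thu/Sat  2375: Fri/Sun  2376: Sat/Tue  2377: Mon/Wed  2378: Tue/Thu  2379: Wed/Fri  2380: Thu/Sun  2381: Sat/Mon  2382: Sun/Tue  2383: Mon/Wed  2384: Tue/Fri  2385: Thu/Sat  2386: Fri/Sun  2387: Sat/Mon
Both conditions hold in: no year — 0.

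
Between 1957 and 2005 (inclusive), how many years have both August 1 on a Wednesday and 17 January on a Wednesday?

Check each year's weekday for August 1 and 17 January:
  1957: Thu/Thu  1958: Fri/Fri  1959: Sat/Sat  1960: Mon/Sun  1961: Tue/Tue  1962: Wed/Wed ✓  1963: Thu/Thu  1964: Sat/Fri  1965: Sun/Sun  1966: Mon/Mon  1967: Tue/Tue  1968: Thu/Wed  1969: Fri/Fri  1970: Sat/Sat  …(21 more)…  1992: Sat/Fri  1993: Sun/Sun  1994: Mon/Mon  1995: Tue/Tue  1996: Thu/Wed  1997: Fri/Fri  1998: Sat/Sat  1999: Sun/Sun  2000: Tue/Mon  2001: Wed/Wed ✓  2002: Thu/Thu  2003: Fri/Fri  2004: Sun/Sat  2005: Mon/Mon
Both conditions hold in: 1962, 1973, 1979, 1990, 2001 — 5.

5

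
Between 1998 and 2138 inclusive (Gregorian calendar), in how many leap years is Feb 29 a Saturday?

Leap years in 1998–2138: 34 of them.
Feb 29 weekday advances by 5 (mod 7) from one leap year to the next four years later (or differs when a century non-leap intervenes).
Leap-day weekdays: 2000:Tue 2004:Sun 2008:Fri 2012:Wed 2016:Mon 2020:Sat✓ 2024:Thu 2028:Tue 2032:Sun 2036:Fri 2040:Wed 2044:Mon 2048:Sat✓ …(8 more)… 2084:Tue 2088:Sun 2092:Fri 2096:Wed 2104:Fri 2108:Wed 2112:Mon 2116:Sat✓ 2120:Thu 2124:Tue 2128:Sun 2132:Fri 2136:Wed
Saturday: 2020, 2048, 2076, 2116 → 4.

4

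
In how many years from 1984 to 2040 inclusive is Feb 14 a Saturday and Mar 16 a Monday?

Check each year's weekday for Feb 14 and Mar 16:
  1984: Tue/Fri  1985: Thu/Sat  1986: Fri/Sun  1987: Sat/Mon ✓  1988: Sun/Wed  1989: Tue/Thu  1990: Wed/Fri  1991: Thu/Sat  1992: Fri/Mon  1993: Sun/Tue  1994: Mon/Wed  1995: Tue/Thu  1996: Wed/Sat  1997: Fri/Sun  …(29 more)…  2027: Sun/Tue  2028: Mon/Thu  2029: Wed/Fri  2030: Thu/Sat  2031: Fri/Sun  2032: Sat/Tue  2033: Mon/Wed  2034: Tue/Thu  2035: Wed/Fri  2036: Thu/Sun  2037: Sat/Mon ✓  2038: Sun/Tue  2039: Mon/Wed  2040: Tue/Fri
Both conditions hold in: 1987, 1998, 2009, 2015, 2026, 2037 — 6.

6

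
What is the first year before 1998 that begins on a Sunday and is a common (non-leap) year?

1995

Jan 1 advances by 2 weekdays after a leap year and by 1 after a common year.
1998: Jan 1 is Thursday.
1997: Wednesday
1996: Monday (leap)
1995: Sunday
1995 begins on a Sunday and is a common year.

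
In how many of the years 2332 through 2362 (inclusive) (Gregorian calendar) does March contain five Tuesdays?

13

March has 31 days; it has five Tuesdays when Tuesday falls among the first (month-length − 28) days — i.e. when March 1 is one of Tuesday/Monday/Sunday.
March 1 by year: 2332:Tue✓ 2333:Wed 2334:Thu 2335:Fri 2336:Sun✓ 2337:Mon✓ 2338:Tue✓ 2339:Wed 2340:Fri 2341:Sat 2342:Sun✓ 2343:Mon✓ 2344:Wed 2345:Thu 2346:Fri 2347:Sat 2348:Mon✓ 2349:Tue✓ 2350:Wed 2351:Thu 2352:Sat 2353:Sun✓ 2354:Mon✓ 2355:Tue✓ 2356:Thu 2357:Fri 2358:Sat 2359:Sun✓ 2360:Tue✓ 2361:Wed 2362:Thu
Years with five Tuesdays: 2332, 2336, 2337, 2338, 2342, 2343, 2348, 2349, 2353, 2354, 2355, 2359, 2360 → 13.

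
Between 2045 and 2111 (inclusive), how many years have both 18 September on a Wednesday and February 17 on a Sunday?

7

Check each year's weekday for 18 September and February 17:
  2045: Mon/Fri  2046: Tue/Sat  2047: Wed/Sun ✓  2048: Fri/Mon  2049: Sat/Wed  2050: Sun/Thu  2051: Mon/Fri  2052: Wed/Sat  2053: Thu/Mon  2054: Fri/Tue  2055: Sat/Wed  2056: Mon/Thu  2057: Tue/Sat  2058: Wed/Sun ✓  …(39 more)…  2098: Thu/Mon  2099: Fri/Tue  2100: Sat/Wed  2101: Sun/Thu  2102: Mon/Fri  2103: Tue/Sat  2104: Thu/Sun  2105: Fri/Tue  2106: Sat/Wed  2107: Sun/Thu  2108: Tue/Fri  2109: Wed/Sun ✓  2110: Thu/Mon  2111: Fri/Tue
Both conditions hold in: 2047, 2058, 2069, 2075, 2086, 2097, 2109 — 7.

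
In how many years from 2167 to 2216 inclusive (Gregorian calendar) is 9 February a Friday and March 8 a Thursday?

5

Check each year's weekday for 9 February and March 8:
  2167: Mon/Sun  2168: Tue/Tue  2169: Thu/Wed  2170: Fri/Thu ✓  2171: Sat/Fri  2172: Sun/Sun  2173: Tue/Mon  2174: Wed/Tue  2175: Thu/Wed  2176: Fri/Fri  2177: Sun/Sat  2178: Mon/Sun  2179: Tue/Mon  2180: Wed/Wed  …(22 more)…  2203: Wed/Tue  2204: Thu/Thu  2205: Sat/Fri  2206: Sun/Sat  2207: Mon/Sun  2208: Tue/Tue  2209: Thu/Wed  2210: Fri/Thu ✓  2211: Sat/Fri  2212: Sun/Sun  2213: Tue/Mon  2214: Wed/Tue  2215: Thu/Wed  2216: Fri/Fri
Both conditions hold in: 2170, 2181, 2187, 2198, 2210 — 5.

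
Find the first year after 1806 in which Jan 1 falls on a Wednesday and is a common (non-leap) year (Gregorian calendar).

1817

Jan 1 advances by 2 weekdays after a leap year and by 1 after a common year.
1806: Jan 1 is Wednesday.
1807: Thursday
1808: Friday (leap)
1809: Sunday
1810: Monday
1811: Tuesday
1812: Wednesday (leap)
1813: Friday
1814: Saturday
1815: Sunday
1816: Monday (leap)
1817: Wednesday
1817 begins on a Wednesday and is a common year.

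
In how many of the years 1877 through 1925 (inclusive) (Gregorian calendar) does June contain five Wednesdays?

June has 30 days; it has five Wednesdays when Wednesday falls among the first (month-length − 28) days — i.e. when June 1 is one of Wednesday/Tuesday.
June 1 by year: 1877:Fri 1878:Sat 1879:Sun 1880:Tue✓ 1881:Wed✓ 1882:Thu 1883:Fri 1884:Sun 1885:Mon 1886:Tue✓ 1887:Wed✓ 1888:Fri 1889:Sat 1890:Sun 1891:Mon …(19 more)… 1911:Thu 1912:Sat 1913:Sun 1914:Mon 1915:Tue✓ 1916:Thu 1917:Fri 1918:Sat 1919:Sun 1920:Tue✓ 1921:Wed✓ 1922:Thu 1923:Fri 1924:Sun 1925:Mon
Years with five Wednesdays: 1880, 1881, 1886, 1887, 1892, 1897, 1898, 1904, 1909, 1910, 1915, 1920, 1921 → 13.

13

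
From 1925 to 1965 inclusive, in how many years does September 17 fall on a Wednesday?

5

Track September 17's weekday year by year (advancing +1, or +2 across a Feb 29):
  1925: Thu  1926: Fri (+1)  1927: Sat (+1)  1928: Mon (+2)  1929: Tue (+1)
  1930: Wed (+1) ✓  1931: Thu (+1)  1932: Sat (+2)  1933: Sun (+1)  1934: Mon (+1)
  1935: Tue (+1)  1936: Thu (+2)  1937: Fri (+1)  1938: Sat (+1)  … (13 more years) …
  1952: Wed (+2) ✓  1953: Thu (+1)  1954: Fri (+1)  1955: Sat (+1)  1956: Mon (+2)
  1957: Tue (+1)  1958: Wed (+1) ✓  1959: Thu (+1)  1960: Sat (+2)  1961: Sun (+1)
  1962: Mon (+1)  1963: Tue (+1)  1964: Thu (+2)  1965: Fri (+1)
Wednesday years: 1930, 1941, 1947, 1952, 1958 — 5 in total.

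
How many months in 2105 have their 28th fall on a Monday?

2

Check the 28th of each month of 2105: Jan 28: Wed, Feb 28: Sat, Mar 28: Sat, Apr 28: Tue, May 28: Thu, Jun 28: Sun, Jul 28: Tue, Aug 28: Fri, Sep 28: Mon, Oct 28: Wed, Nov 28: Sat, Dec 28: Mon.
Monday occurs in September, December — 2 months.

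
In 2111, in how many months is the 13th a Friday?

Check the 13th of each month of 2111: Jan 13: Tue, Feb 13: Fri, Mar 13: Fri, Apr 13: Mon, May 13: Wed, Jun 13: Sat, Jul 13: Mon, Aug 13: Thu, Sep 13: Sun, Oct 13: Tue, Nov 13: Fri, Dec 13: Sun.
Friday occurs in February, March, November — 3 months.

3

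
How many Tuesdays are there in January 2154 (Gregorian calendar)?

5

January 2154 has 31 days and begins on Tuesday.
The first Tuesday is January 1.
Tuesdays fall on 1, 8, 15, 22, 29 — that's 5.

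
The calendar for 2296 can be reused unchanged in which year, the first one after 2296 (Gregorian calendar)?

2308

Two years share a calendar iff Jan 1 falls on the same weekday and both are leap or both are common. 2296: Jan 1 is Wednesday, leap year.
2297: Jan 1 Friday, common
2298: Jan 1 Saturday, common
2299: Jan 1 Sunday, common
2300: Jan 1 Monday, common
2301: Jan 1 Tuesday, common
2302: Jan 1 Wednesday, common
2303: Jan 1 Thursday, common
2304: Jan 1 Friday, leap
2305: Jan 1 Sunday, common
2306: Jan 1 Monday, common
2307: Jan 1 Tuesday, common
2308: Jan 1 Wednesday, leap
2308 matches on both conditions.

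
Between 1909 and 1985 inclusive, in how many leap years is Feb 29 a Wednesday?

Leap years in 1909–1985: 19 of them.
Feb 29 weekday advances by 5 (mod 7) from one leap year to the next four years later (or differs when a century non-leap intervenes).
Leap-day weekdays: 1912:Thu 1916:Tue 1920:Sun 1924:Fri 1928:Wed✓ 1932:Mon 1936:Sat 1940:Thu 1944:Tue 1948:Sun 1952:Fri 1956:Wed✓ 1960:Mon 1964:Sat 1968:Thu 1972:Tue 1976:Sun 1980:Fri 1984:Wed✓
Wednesday: 1928, 1956, 1984 → 3.

3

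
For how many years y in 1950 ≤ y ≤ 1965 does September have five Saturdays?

September has 30 days; it has five Saturdays when Saturday falls among the first (month-length − 28) days — i.e. when September 1 is one of Saturday/Friday.
September 1 by year: 1950:Fri✓ 1951:Sat✓ 1952:Mon 1953:Tue 1954:Wed 1955:Thu 1956:Sat✓ 1957:Sun 1958:Mon 1959:Tue 1960:Thu 1961:Fri✓ 1962:Sat✓ 1963:Sun 1964:Tue 1965:Wed
Years with five Saturdays: 1950, 1951, 1956, 1961, 1962 → 5.

5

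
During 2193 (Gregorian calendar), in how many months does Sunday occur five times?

4

A month of length L has five Sundays iff its first Sunday is on day ≤ L−28 (so day 1–3 in a 31-day month, 1–2 in a 30-day month, day 1 in a leap February).
Checking each month of 2193: Jan starts Tue (31d); Feb starts Fri (28d); Mar starts Fri (31d) ✓; Apr starts Mon (30d); May starts Wed (31d); Jun starts Sat (30d) ✓; Jul starts Mon (31d); Aug starts Thu (31d); Sep starts Sun (30d) ✓; Oct starts Tue (31d); Nov starts Fri (30d); Dec starts Sun (31d) ✓.
Five-Sunday months: March, June, September, December → 4.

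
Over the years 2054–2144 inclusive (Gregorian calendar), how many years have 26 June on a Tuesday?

14

Track 26 June's weekday year by year (advancing +1, or +2 across a Feb 29):
  2054: Fri  2055: Sat (+1)  2056: Mon (+2)  2057: Tue (+1) ✓  2058: Wed (+1)
  2059: Thu (+1)  2060: Sat (+2)  2061: Sun (+1)  2062: Mon (+1)  2063: Tue (+1) ✓
  2064: Thu (+2)  2065: Fri (+1)  2066: Sat (+1)  2067: Sun (+1)  … (63 more years) …
  2131: Tue (+1) ✓  2132: Thu (+2)  2133: Fri (+1)  2134: Sat (+1)  2135: Sun (+1)
  2136: Tue (+2) ✓  2137: Wed (+1)  2138: Thu (+1)  2139: Fri (+1)  2140: Sun (+2)
  2141: Mon (+1)  2142: Tue (+1) ✓  2143: Wed (+1)  2144: Fri (+2)
Tuesday years: 2057, 2063, 2068, 2074, 2085, 2091, 2096, 2103, 2108, 2114, 2125, 2131, 2136, 2142 — 14 in total.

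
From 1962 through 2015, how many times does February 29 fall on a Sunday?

Leap years in 1962–2015: 13 of them.
Feb 29 weekday advances by 5 (mod 7) from one leap year to the next four years later (or differs when a century non-leap intervenes).
Leap-day weekdays: 1964:Sat 1968:Thu 1972:Tue 1976:Sun✓ 1980:Fri 1984:Wed 1988:Mon 1992:Sat 1996:Thu 2000:Tue 2004:Sun✓ 2008:Fri 2012:Wed
Sunday: 1976, 2004 → 2.

2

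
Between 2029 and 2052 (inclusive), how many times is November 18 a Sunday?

Track November 18's weekday year by year (advancing +1, or +2 across a Feb 29):
  2029: Sun ✓  2030: Mon (+1)  2031: Tue (+1)  2032: Thu (+2)  2033: Fri (+1)
  2034: Sat (+1)  2035: Sun (+1) ✓  2036: Tue (+2)  2037: Wed (+1)  2038: Thu (+1)
  2039: Fri (+1)  2040: Sun (+2) ✓  2041: Mon (+1)  2042: Tue (+1)  2043: Wed (+1)
  2044: Fri (+2)  2045: Sat (+1)  2046: Sun (+1) ✓  2047: Mon (+1)  2048: Wed (+2)
  2049: Thu (+1)  2050: Fri (+1)  2051: Sat (+1)  2052: Mon (+2)
Sunday years: 2029, 2035, 2040, 2046 — 4 in total.

4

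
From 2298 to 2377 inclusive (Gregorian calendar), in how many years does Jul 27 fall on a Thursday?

12

Track Jul 27's weekday year by year (advancing +1, or +2 across a Feb 29):
  2298: Wed  2299: Thu (+1) ✓  2300: Fri (+1)  2301: Sat (+1)  2302: Sun (+1)
  2303: Mon (+1)  2304: Wed (+2)  2305: Thu (+1) ✓  2306: Fri (+1)  2307: Sat (+1)
  2308: Mon (+2)  2309: Tue (+1)  2310: Wed (+1)  2311: Thu (+1) ✓  … (52 more years) …
  2364: Mon (+2)  2365: Tue (+1)  2366: Wed (+1)  2367: Thu (+1) ✓  2368: Sat (+2)
  2369: Sun (+1)  2370: Mon (+1)  2371: Tue (+1)  2372: Thu (+2) ✓  2373: Fri (+1)
  2374: Sat (+1)  2375: Sun (+1)  2376: Tue (+2)  2377: Wed (+1)
Thursday years: 2299, 2305, 2311, 2316, 2322, 2333, 2339, 2344, 2350, 2361, 2367, 2372 — 12 in total.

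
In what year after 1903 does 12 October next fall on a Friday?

1906

From one year to the next, a fixed date's weekday advances by 1, or by 2 when a Feb 29 lies between the two dates.
1903: October 12 is Monday.
1904: Wednesday (+2)
1905: Thursday (+1)
1906: Friday (+1)
12 October falls on a Friday in 1906.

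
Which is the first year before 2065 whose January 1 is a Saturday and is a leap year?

2056

Jan 1 advances by 2 weekdays after a leap year and by 1 after a common year.
2065: Jan 1 is Thursday.
2064: Tuesday (leap)
2063: Monday
2062: Sunday
2061: Saturday
2060: Thursday (leap)
2059: Wednesday
2058: Tuesday
2057: Monday
2056: Saturday (leap)
2056 begins on a Saturday and is a leap year.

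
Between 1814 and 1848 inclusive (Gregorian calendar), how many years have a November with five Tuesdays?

10

November has 30 days; it has five Tuesdays when Tuesday falls among the first (month-length − 28) days — i.e. when November 1 is one of Tuesday/Monday.
November 1 by year: 1814:Tue✓ 1815:Wed 1816:Fri 1817:Sat 1818:Sun 1819:Mon✓ 1820:Wed 1821:Thu 1822:Fri 1823:Sat 1824:Mon✓ 1825:Tue✓ 1826:Wed 1827:Thu 1828:Sat …(5 more)… 1834:Sat 1835:Sun 1836:Tue✓ 1837:Wed 1838:Thu 1839:Fri 1840:Sun 1841:Mon✓ 1842:Tue✓ 1843:Wed 1844:Fri 1845:Sat 1846:Sun 1847:Mon✓ 1848:Wed
Years with five Tuesdays: 1814, 1819, 1824, 1825, 1830, 1831, 1836, 1841, 1842, 1847 → 10.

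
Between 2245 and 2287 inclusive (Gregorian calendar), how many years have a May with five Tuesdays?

May has 31 days; it has five Tuesdays when Tuesday falls among the first (month-length − 28) days — i.e. when May 1 is one of Tuesday/Monday/Sunday.
May 1 by year: 2245:Thu 2246:Fri 2247:Sat 2248:Mon✓ 2249:Tue✓ 2250:Wed 2251:Thu 2252:Sat 2253:Sun✓ 2254:Mon✓ 2255:Tue✓ 2256:Thu 2257:Fri 2258:Sat 2259:Sun✓ …(13 more)… 2273:Thu 2274:Fri 2275:Sat 2276:Mon✓ 2277:Tue✓ 2278:Wed 2279:Thu 2280:Sat 2281:Sun✓ 2282:Mon✓ 2283:Tue✓ 2284:Thu 2285:Fri 2286:Sat 2287:Sun✓
Years with five Tuesdays: 2248, 2249, 2253, 2254, 2255, 2259, 2260, 2264, 2265, 2266, 2270, 2271, 2276, 2277, 2281, 2282, 2283, 2287 → 18.

18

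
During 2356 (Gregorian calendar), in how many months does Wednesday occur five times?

A month of length L has five Wednesdays iff its first Wednesday is on day ≤ L−28 (so day 1–3 in a 31-day month, 1–2 in a 30-day month, day 1 in a leap February).
Checking each month of 2356: Jan starts Sun (31d); Feb starts Wed (29d) ✓; Mar starts Thu (31d); Apr starts Sun (30d); May starts Tue (31d) ✓; Jun starts Fri (30d); Jul starts Sun (31d); Aug starts Wed (31d) ✓; Sep starts Sat (30d); Oct starts Mon (31d) ✓; Nov starts Thu (30d); Dec starts Sat (31d).
Five-Wednesday months: February, May, August, October → 4.

4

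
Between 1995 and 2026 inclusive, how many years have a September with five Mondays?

September has 30 days; it has five Mondays when Monday falls among the first (month-length − 28) days — i.e. when September 1 is one of Monday/Sunday.
September 1 by year: 1995:Fri 1996:Sun✓ 1997:Mon✓ 1998:Tue 1999:Wed 2000:Fri 2001:Sat 2002:Sun✓ 2003:Mon✓ 2004:Wed 2005:Thu 2006:Fri 2007:Sat 2008:Mon✓ 2009:Tue 2010:Wed 2011:Thu 2012:Sat 2013:Sun✓ 2014:Mon✓ 2015:Tue 2016:Thu 2017:Fri 2018:Sat 2019:Sun✓ 2020:Tue 2021:Wed 2022:Thu 2023:Fri 2024:Sun✓ 2025:Mon✓ 2026:Tue
Years with five Mondays: 1996, 1997, 2002, 2003, 2008, 2013, 2014, 2019, 2024, 2025 → 10.

10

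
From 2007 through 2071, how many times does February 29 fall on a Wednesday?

Leap years in 2007–2071: 16 of them.
Feb 29 weekday advances by 5 (mod 7) from one leap year to the next four years later (or differs when a century non-leap intervenes).
Leap-day weekdays: 2008:Fri 2012:Wed✓ 2016:Mon 2020:Sat 2024:Thu 2028:Tue 2032:Sun 2036:Fri 2040:Wed✓ 2044:Mon 2048:Sat 2052:Thu 2056:Tue 2060:Sun 2064:Fri 2068:Wed✓
Wednesday: 2012, 2040, 2068 → 3.

3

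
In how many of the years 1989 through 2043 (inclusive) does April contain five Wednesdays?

16

April has 30 days; it has five Wednesdays when Wednesday falls among the first (month-length − 28) days — i.e. when April 1 is one of Wednesday/Tuesday.
April 1 by year: 1989:Sat 1990:Sun 1991:Mon 1992:Wed✓ 1993:Thu 1994:Fri 1995:Sat 1996:Mon 1997:Tue✓ 1998:Wed✓ 1999:Thu 2000:Sat 2001:Sun 2002:Mon 2003:Tue✓ …(25 more)… 2029:Sun 2030:Mon 2031:Tue✓ 2032:Thu 2033:Fri 2034:Sat 2035:Sun 2036:Tue✓ 2037:Wed✓ 2038:Thu 2039:Fri 2040:Sun 2041:Mon 2042:Tue✓ 2043:Wed✓
Years with five Wednesdays: 1992, 1997, 1998, 2003, 2008, 2009, 2014, 2015, 2020, 2025, 2026, 2031, 2036, 2037, 2042, 2043 → 16.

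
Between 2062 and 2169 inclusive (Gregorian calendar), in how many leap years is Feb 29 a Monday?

4

Leap years in 2062–2169: 26 of them.
Feb 29 weekday advances by 5 (mod 7) from one leap year to the next four years later (or differs when a century non-leap intervenes).
Leap-day weekdays: 2064:Fri 2068:Wed 2072:Mon✓ 2076:Sat 2080:Thu 2084:Tue 2088:Sun 2092:Fri 2096:Wed 2104:Fri 2108:Wed 2112:Mon✓ 2116:Sat 2120:Thu 2124:Tue 2128:Sun 2132:Fri 2136:Wed 2140:Mon✓ 2144:Sat 2148:Thu 2152:Tue 2156:Sun 2160:Fri 2164:Wed 2168:Mon✓
Monday: 2072, 2112, 2140, 2168 → 4.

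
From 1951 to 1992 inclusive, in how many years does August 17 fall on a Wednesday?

6

Track August 17's weekday year by year (advancing +1, or +2 across a Feb 29):
  1951: Fri  1952: Sun (+2)  1953: Mon (+1)  1954: Tue (+1)  1955: Wed (+1) ✓
  1956: Fri (+2)  1957: Sat (+1)  1958: Sun (+1)  1959: Mon (+1)  1960: Wed (+2) ✓
  1961: Thu (+1)  1962: Fri (+1)  1963: Sat (+1)  1964: Mon (+2)  … (14 more years) …
  1979: Fri (+1)  1980: Sun (+2)  1981: Mon (+1)  1982: Tue (+1)  1983: Wed (+1) ✓
  1984: Fri (+2)  1985: Sat (+1)  1986: Sun (+1)  1987: Mon (+1)  1988: Wed (+2) ✓
  1989: Thu (+1)  1990: Fri (+1)  1991: Sat (+1)  1992: Mon (+2)
Wednesday years: 1955, 1960, 1966, 1977, 1983, 1988 — 6 in total.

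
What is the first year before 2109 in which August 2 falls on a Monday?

From one year to the next, a fixed date's weekday advances by 1, or by 2 when a Feb 29 lies between the two dates.
2109: August 2 is Friday.
2108: Thursday (−1)
2107: Tuesday (−2)
2106: Monday (−1)
August 2 falls on a Monday in 2106.

2106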